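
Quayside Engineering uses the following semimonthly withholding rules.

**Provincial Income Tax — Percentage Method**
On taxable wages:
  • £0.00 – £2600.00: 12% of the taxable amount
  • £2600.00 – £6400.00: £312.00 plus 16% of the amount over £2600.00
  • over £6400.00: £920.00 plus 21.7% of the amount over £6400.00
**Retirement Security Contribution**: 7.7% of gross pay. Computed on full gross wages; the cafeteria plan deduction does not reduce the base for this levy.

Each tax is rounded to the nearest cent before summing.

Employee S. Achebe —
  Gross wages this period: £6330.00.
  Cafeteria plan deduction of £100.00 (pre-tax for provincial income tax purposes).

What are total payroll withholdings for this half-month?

Provincial Income Tax: taxable = £6330.00 − £100.00 = £6230.00
  £312.00 + 16% × (£6230.00 − £2600.00) = £312.00 + 16% × £3630.00 = £892.80
Retirement Security Contribution: 7.7% × £6330.00 = £487.41
Total: £892.80 + £487.41 = £1380.21

£1380.21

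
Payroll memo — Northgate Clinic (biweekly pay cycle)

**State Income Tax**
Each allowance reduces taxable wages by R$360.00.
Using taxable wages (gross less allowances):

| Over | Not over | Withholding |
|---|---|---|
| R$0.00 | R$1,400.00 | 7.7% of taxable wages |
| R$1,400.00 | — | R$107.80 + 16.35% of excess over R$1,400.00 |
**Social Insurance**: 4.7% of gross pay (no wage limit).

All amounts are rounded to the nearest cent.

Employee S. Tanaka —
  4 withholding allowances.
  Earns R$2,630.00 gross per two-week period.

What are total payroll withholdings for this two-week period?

R$215.24

State Income Tax: taxable = R$2,630.00 − 4×R$360.00 = R$1,190.00
  7.7% × R$1,190.00 = R$91.63
Social Insurance: 4.7% × R$2,630.00 = R$123.61
Total: R$91.63 + R$123.61 = R$215.24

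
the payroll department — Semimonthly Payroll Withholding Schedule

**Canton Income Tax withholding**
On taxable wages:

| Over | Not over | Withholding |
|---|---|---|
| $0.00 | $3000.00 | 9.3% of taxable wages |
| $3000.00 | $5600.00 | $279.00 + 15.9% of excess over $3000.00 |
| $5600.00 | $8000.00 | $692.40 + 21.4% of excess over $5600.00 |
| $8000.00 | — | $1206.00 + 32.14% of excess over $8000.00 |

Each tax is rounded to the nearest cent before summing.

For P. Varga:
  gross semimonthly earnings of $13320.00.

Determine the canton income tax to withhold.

Canton Income Tax: taxable = $13320.00
  $1206.00 + 32.14% × ($13320.00 − $8000.00) = $1206.00 + 32.14% × $5320.00 = $2915.85

$2915.85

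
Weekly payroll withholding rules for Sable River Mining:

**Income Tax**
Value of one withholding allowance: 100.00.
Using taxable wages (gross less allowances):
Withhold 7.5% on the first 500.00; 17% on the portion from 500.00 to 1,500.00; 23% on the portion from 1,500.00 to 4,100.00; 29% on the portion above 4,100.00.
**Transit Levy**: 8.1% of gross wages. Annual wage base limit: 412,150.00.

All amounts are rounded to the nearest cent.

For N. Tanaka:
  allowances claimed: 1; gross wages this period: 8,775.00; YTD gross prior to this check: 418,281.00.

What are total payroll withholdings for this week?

2,132.25

Income Tax: taxable = 8,775.00 − 1×100.00 = 8,675.00
  805.50 + 29% × (8,675.00 − 4,100.00) = 805.50 + 29% × 4,575.00 = 2,132.25
Transit Levy: YTD 418,281.00 ≥ cap 412,150.00 → 0.00
Total: 2,132.25 + 0.00 = 2,132.25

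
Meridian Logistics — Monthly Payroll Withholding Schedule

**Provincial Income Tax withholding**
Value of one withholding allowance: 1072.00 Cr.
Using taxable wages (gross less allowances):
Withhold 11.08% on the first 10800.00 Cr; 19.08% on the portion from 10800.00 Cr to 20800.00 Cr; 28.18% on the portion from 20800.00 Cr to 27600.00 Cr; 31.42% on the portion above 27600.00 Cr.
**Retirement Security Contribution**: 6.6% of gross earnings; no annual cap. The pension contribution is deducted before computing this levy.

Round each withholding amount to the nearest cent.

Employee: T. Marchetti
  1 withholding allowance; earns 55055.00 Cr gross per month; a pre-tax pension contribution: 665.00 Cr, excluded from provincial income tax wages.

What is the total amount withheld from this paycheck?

16691.22 Cr

Provincial Income Tax: taxable = 55055.00 Cr − 665.00 Cr − 1×1072.00 Cr = 53318.00 Cr
  5020.88 Cr + 31.42% × (53318.00 Cr − 27600.00 Cr) = 5020.88 Cr + 31.42% × 25718.00 Cr = 13101.48 Cr
Retirement Security Contribution: 6.6% × 54390.00 Cr = 3589.74 Cr
Total: 13101.48 Cr + 3589.74 Cr = 16691.22 Cr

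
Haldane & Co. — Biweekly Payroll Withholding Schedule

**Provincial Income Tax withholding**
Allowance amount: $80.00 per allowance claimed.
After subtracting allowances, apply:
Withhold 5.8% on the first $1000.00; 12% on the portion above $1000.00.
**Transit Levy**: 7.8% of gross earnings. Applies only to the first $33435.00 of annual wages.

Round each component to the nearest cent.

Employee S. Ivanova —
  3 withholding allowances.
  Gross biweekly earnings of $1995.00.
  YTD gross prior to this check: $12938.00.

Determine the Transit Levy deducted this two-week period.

Transit Levy: 7.8% × $1995.00 = $155.61

$155.61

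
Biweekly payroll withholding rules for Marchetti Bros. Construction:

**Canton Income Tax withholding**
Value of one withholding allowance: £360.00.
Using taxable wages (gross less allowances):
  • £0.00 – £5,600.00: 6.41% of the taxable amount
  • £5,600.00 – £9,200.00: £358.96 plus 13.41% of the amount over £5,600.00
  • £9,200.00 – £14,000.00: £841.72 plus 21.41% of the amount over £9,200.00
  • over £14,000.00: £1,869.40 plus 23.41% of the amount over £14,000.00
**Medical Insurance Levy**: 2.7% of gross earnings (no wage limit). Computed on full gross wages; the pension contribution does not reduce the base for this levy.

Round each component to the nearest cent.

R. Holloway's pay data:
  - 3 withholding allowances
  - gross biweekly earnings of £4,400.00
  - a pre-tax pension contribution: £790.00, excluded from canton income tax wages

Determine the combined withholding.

Canton Income Tax: taxable = £4,400.00 − £790.00 − 3×£360.00 = £2,530.00
  6.41% × £2,530.00 = £162.17
Medical Insurance Levy: 2.7% × £4,400.00 = £118.80
Total: £162.17 + £118.80 = £280.97

£280.97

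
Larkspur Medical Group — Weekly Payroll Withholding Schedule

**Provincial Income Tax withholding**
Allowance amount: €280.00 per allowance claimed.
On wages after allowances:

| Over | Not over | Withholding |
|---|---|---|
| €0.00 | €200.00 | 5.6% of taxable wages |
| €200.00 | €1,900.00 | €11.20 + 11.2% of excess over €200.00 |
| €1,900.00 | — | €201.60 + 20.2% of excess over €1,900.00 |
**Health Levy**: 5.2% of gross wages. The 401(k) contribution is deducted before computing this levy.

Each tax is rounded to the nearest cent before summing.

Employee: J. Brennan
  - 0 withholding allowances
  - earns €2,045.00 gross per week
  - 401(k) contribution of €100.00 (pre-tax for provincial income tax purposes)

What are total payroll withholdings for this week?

Provincial Income Tax: taxable = €2,045.00 − €100.00 = €1,945.00
  €201.60 + 20.2% × (€1,945.00 − €1,900.00) = €201.60 + 20.2% × €45.00 = €210.69
Health Levy: 5.2% × €1,945.00 = €101.14
Total: €210.69 + €101.14 = €311.83

€311.83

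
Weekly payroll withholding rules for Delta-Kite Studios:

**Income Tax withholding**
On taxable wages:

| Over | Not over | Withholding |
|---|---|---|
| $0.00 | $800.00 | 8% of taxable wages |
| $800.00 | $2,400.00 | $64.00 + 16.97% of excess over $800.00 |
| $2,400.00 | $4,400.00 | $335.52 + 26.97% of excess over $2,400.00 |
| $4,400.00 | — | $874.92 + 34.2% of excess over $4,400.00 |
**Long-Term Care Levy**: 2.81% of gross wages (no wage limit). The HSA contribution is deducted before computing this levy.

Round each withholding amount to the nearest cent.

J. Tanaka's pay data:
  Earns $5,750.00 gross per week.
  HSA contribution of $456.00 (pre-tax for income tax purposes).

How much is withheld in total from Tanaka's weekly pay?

$1,329.43

Income Tax: taxable = $5,750.00 − $456.00 = $5,294.00
  $874.92 + 34.2% × ($5,294.00 − $4,400.00) = $874.92 + 34.2% × $894.00 = $1,180.67
Long-Term Care Levy: 2.81% × $5,294.00 = $148.76
Total: $1,180.67 + $148.76 = $1,329.43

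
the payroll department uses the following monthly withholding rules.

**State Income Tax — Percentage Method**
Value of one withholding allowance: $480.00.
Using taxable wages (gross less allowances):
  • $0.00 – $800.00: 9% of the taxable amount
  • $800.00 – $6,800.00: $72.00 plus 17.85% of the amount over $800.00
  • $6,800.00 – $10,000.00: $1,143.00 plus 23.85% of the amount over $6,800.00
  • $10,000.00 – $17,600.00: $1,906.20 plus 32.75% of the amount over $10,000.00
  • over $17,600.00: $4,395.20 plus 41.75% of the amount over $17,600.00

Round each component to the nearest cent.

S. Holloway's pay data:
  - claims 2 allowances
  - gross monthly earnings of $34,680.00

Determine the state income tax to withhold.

State Income Tax: taxable = $34,680.00 − 2×$480.00 = $33,720.00
  $4,395.20 + 41.75% × ($33,720.00 − $17,600.00) = $4,395.20 + 41.75% × $16,120.00 = $11,125.30

$11,125.30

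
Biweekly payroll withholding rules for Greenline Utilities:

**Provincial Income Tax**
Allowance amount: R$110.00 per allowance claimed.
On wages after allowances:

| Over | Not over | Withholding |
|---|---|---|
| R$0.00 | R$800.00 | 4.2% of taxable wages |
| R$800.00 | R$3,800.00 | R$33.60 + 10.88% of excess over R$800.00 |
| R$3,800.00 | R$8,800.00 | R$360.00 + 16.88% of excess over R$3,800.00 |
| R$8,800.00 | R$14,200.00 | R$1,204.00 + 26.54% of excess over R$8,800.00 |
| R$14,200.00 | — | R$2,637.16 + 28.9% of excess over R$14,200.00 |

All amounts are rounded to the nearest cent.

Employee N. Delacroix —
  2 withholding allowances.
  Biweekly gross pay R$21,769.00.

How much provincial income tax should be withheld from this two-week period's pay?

Provincial Income Tax: taxable = R$21,769.00 − 2×R$110.00 = R$21,549.00
  R$2,637.16 + 28.9% × (R$21,549.00 − R$14,200.00) = R$2,637.16 + 28.9% × R$7,349.00 = R$4,761.02

R$4,761.02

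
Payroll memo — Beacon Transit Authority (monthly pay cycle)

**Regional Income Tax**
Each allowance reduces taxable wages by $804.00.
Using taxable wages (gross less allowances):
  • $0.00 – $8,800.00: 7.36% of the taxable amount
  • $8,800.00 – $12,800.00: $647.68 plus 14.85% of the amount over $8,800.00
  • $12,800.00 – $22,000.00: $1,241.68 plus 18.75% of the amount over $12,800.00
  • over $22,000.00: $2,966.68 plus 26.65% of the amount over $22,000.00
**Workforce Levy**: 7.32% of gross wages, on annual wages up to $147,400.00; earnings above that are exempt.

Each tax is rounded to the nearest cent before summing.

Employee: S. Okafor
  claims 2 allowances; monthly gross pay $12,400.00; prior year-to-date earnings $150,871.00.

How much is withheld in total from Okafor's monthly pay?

$943.49

Regional Income Tax: taxable = $12,400.00 − 2×$804.00 = $10,792.00
  $647.68 + 14.85% × ($10,792.00 − $8,800.00) = $647.68 + 14.85% × $1,992.00 = $943.49
Workforce Levy: YTD $150,871.00 ≥ cap $147,400.00 → $0.00
Total: $943.49 + $0.00 = $943.49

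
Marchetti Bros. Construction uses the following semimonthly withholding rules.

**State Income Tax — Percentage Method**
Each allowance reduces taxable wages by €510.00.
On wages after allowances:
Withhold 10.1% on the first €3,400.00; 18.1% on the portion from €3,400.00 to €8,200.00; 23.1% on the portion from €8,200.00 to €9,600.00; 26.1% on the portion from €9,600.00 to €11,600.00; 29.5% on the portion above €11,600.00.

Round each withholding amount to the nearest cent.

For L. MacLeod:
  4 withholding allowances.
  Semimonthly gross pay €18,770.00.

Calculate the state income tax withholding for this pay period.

€3,570.95

State Income Tax: taxable = €18,770.00 − 4×€510.00 = €16,730.00
  €2,057.60 + 29.5% × (€16,730.00 − €11,600.00) = €2,057.60 + 29.5% × €5,130.00 = €3,570.95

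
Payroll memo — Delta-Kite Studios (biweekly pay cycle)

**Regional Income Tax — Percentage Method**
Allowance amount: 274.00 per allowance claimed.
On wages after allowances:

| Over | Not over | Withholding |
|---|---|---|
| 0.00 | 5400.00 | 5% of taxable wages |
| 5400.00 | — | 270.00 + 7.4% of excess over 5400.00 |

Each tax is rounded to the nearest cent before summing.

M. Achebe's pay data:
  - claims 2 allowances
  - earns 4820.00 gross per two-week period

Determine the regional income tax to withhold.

213.60

Regional Income Tax: taxable = 4820.00 − 2×274.00 = 4272.00
  5% × 4272.00 = 213.60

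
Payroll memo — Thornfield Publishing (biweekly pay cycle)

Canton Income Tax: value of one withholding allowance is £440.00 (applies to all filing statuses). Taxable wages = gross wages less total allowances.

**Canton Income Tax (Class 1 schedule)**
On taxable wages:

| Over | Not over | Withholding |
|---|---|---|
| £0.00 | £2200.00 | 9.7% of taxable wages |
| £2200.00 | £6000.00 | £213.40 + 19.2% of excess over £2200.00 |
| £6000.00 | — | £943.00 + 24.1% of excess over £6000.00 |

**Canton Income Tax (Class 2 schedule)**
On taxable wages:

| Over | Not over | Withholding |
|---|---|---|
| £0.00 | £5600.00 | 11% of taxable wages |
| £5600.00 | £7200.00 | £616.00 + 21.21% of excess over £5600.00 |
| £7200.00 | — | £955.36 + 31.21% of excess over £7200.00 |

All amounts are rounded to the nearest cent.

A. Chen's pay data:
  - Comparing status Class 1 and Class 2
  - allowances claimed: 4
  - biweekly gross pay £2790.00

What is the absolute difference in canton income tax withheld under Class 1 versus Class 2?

£13.39

Canton Income Tax (Class 1): taxable = £2790.00 − 4×£440.00 = £1030.00
  9.7% × £1030.00 = £99.91
Canton Income Tax (Class 2): taxable = £2790.00 − 4×£440.00 = £1030.00
  11% × £1030.00 = £113.30
Difference: |£99.91 − £113.30| = £13.39 (higher under Class 2)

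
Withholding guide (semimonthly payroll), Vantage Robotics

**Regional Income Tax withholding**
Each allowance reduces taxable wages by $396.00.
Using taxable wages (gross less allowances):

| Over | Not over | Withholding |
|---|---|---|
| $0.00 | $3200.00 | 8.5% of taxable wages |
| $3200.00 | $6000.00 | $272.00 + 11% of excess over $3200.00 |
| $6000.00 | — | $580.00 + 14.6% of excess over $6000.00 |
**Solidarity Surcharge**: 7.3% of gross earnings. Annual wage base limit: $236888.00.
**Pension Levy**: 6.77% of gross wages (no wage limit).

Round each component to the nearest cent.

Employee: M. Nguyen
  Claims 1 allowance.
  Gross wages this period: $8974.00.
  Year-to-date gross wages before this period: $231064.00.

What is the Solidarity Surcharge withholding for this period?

$425.15

Solidarity Surcharge: cap $236888.00 − YTD $231064.00 = $5824.00 subject; 7.3% × $5824.00 = $425.15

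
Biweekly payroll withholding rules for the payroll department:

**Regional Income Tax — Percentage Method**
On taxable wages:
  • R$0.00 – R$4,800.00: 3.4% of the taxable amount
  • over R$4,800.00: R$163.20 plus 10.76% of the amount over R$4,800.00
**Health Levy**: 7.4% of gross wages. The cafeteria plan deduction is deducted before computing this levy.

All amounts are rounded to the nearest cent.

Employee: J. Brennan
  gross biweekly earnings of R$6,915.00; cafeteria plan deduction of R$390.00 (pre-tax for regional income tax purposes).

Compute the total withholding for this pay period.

R$831.66

Regional Income Tax: taxable = R$6,915.00 − R$390.00 = R$6,525.00
  R$163.20 + 10.76% × (R$6,525.00 − R$4,800.00) = R$163.20 + 10.76% × R$1,725.00 = R$348.81
Health Levy: 7.4% × R$6,525.00 = R$482.85
Total: R$348.81 + R$482.85 = R$831.66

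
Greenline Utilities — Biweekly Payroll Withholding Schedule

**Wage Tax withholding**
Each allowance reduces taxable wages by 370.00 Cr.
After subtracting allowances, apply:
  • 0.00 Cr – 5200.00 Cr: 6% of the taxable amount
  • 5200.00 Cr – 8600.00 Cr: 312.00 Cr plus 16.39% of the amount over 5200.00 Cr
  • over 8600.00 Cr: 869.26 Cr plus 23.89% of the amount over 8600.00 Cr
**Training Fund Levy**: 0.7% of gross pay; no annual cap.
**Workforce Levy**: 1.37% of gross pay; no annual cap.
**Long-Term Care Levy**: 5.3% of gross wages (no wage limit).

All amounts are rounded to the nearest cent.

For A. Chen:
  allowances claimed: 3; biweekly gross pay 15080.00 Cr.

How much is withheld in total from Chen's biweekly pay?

Wage Tax: taxable = 15080.00 Cr − 3×370.00 Cr = 13970.00 Cr
  869.26 Cr + 23.89% × (13970.00 Cr − 8600.00 Cr) = 869.26 Cr + 23.89% × 5370.00 Cr = 2152.15 Cr
Training Fund Levy: 0.7% × 15080.00 Cr = 105.56 Cr
Workforce Levy: 1.37% × 15080.00 Cr = 206.60 Cr
Long-Term Care Levy: 5.3% × 15080.00 Cr = 799.24 Cr
Total: 2152.15 Cr + 105.56 Cr + 206.60 Cr + 799.24 Cr = 3263.55 Cr

3263.55 Cr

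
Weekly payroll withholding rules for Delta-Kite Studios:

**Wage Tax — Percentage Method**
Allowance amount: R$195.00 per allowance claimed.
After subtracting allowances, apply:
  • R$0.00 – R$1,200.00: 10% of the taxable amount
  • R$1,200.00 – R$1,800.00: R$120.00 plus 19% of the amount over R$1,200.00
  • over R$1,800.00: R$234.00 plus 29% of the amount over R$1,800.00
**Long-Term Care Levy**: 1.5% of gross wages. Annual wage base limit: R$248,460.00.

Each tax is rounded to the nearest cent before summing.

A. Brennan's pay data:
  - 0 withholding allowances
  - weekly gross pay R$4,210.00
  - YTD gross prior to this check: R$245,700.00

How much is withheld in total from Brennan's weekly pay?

Wage Tax: taxable = R$4,210.00
  R$234.00 + 29% × (R$4,210.00 − R$1,800.00) = R$234.00 + 29% × R$2,410.00 = R$932.90
Long-Term Care Levy: cap R$248,460.00 − YTD R$245,700.00 = R$2,760.00 subject; 1.5% × R$2,760.00 = R$41.40
Total: R$932.90 + R$41.40 = R$974.30

R$974.30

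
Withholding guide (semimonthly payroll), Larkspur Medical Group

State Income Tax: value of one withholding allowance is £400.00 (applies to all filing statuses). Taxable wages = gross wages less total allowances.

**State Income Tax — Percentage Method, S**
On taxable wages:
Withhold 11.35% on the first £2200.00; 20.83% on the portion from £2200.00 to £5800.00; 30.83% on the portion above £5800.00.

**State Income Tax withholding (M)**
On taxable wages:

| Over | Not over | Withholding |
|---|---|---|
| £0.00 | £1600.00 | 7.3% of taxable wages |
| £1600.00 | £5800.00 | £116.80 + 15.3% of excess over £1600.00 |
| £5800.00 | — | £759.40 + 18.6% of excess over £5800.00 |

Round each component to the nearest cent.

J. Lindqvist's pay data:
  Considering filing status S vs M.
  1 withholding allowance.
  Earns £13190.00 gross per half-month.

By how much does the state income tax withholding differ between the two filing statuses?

State Income Tax (S): taxable = £13190.00 − 1×£400.00 = £12790.00
  £999.58 + 30.83% × (£12790.00 − £5800.00) = £999.58 + 30.83% × £6990.00 = £3154.60
State Income Tax (M): taxable = £13190.00 − 1×£400.00 = £12790.00
  £759.40 + 18.6% × (£12790.00 − £5800.00) = £759.40 + 18.6% × £6990.00 = £2059.54
Difference: |£3154.60 − £2059.54| = £1095.06 (higher under S)

£1095.06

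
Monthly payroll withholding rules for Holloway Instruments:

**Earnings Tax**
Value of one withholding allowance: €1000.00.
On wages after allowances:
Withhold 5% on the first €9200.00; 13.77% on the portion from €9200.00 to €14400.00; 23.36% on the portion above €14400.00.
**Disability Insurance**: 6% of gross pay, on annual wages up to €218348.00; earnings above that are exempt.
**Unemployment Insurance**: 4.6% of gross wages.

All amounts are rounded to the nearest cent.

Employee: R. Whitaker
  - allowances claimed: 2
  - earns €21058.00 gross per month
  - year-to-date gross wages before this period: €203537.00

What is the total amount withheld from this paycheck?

Earnings Tax: taxable = €21058.00 − 2×€1000.00 = €19058.00
  €1176.04 + 23.36% × (€19058.00 − €14400.00) = €1176.04 + 23.36% × €4658.00 = €2264.15
Disability Insurance: cap €218348.00 − YTD €203537.00 = €14811.00 subject; 6% × €14811.00 = €888.66
Unemployment Insurance: 4.6% × €21058.00 = €968.67
Total: €2264.15 + €888.66 + €968.67 = €4121.48

€4121.48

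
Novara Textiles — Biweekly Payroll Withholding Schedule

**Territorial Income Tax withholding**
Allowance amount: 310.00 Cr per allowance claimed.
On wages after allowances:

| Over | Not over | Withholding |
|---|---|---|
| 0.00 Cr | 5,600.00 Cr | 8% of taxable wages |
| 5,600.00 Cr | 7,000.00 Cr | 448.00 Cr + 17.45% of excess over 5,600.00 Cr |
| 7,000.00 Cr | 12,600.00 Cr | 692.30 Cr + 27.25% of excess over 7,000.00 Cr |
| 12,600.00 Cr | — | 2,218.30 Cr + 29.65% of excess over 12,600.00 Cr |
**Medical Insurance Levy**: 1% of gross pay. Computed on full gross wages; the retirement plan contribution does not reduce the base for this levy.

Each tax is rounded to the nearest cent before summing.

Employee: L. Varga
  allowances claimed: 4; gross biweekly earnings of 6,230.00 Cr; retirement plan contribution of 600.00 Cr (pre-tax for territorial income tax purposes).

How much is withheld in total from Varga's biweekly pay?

Territorial Income Tax: taxable = 6,230.00 Cr − 600.00 Cr − 4×310.00 Cr = 4,390.00 Cr
  8% × 4,390.00 Cr = 351.20 Cr
Medical Insurance Levy: 1% × 6,230.00 Cr = 62.30 Cr
Total: 351.20 Cr + 62.30 Cr = 413.50 Cr

413.50 Cr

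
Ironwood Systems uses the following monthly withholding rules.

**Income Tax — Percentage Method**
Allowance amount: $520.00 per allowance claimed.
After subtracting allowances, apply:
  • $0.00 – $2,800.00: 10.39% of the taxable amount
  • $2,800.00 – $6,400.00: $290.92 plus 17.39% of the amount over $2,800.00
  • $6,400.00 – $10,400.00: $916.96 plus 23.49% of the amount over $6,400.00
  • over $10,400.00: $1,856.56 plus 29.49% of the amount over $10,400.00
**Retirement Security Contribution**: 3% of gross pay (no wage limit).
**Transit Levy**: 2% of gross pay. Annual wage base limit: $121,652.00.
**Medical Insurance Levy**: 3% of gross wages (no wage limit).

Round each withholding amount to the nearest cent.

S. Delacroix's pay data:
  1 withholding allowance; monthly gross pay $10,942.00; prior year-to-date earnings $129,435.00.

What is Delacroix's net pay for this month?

Income Tax: taxable = $10,942.00 − 1×$520.00 = $10,422.00
  $1,856.56 + 29.49% × ($10,422.00 − $10,400.00) = $1,856.56 + 29.49% × $22.00 = $1,863.05
Retirement Security Contribution: 3% × $10,942.00 = $328.26
Transit Levy: YTD $129,435.00 ≥ cap $121,652.00 → $0.00
Medical Insurance Levy: 3% × $10,942.00 = $328.26
Total withheld: $1,863.05 + $328.26 + $0.00 + $328.26 = $2,519.57
Net pay: $10,942.00 − $2,519.57 = $8,422.43

$8,422.43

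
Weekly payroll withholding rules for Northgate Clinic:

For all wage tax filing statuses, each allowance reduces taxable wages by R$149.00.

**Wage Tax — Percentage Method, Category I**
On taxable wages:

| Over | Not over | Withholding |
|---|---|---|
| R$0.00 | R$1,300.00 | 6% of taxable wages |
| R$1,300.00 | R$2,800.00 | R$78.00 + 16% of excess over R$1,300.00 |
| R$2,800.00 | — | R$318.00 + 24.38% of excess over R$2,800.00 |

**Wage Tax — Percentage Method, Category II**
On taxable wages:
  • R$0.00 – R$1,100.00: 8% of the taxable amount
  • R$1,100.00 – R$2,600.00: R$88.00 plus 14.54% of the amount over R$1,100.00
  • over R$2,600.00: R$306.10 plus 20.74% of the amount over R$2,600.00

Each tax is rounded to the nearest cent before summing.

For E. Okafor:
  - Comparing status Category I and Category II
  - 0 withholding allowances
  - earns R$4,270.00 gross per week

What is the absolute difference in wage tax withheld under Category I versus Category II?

R$23.93

Wage Tax (Category I): taxable = R$4,270.00
  R$318.00 + 24.38% × (R$4,270.00 − R$2,800.00) = R$318.00 + 24.38% × R$1,470.00 = R$676.39
Wage Tax (Category II): taxable = R$4,270.00
  R$306.10 + 20.74% × (R$4,270.00 − R$2,600.00) = R$306.10 + 20.74% × R$1,670.00 = R$652.46
Difference: |R$676.39 − R$652.46| = R$23.93 (higher under Category I)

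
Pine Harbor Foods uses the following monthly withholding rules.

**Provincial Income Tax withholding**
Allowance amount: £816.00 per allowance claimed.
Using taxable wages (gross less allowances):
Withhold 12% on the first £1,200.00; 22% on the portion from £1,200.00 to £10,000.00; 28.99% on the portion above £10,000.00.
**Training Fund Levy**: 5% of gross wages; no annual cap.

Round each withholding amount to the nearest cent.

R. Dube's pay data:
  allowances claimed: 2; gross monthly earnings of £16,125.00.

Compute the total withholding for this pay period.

Provincial Income Tax: taxable = £16,125.00 − 2×£816.00 = £14,493.00
  £2,080.00 + 28.99% × (£14,493.00 − £10,000.00) = £2,080.00 + 28.99% × £4,493.00 = £3,382.52
Training Fund Levy: 5% × £16,125.00 = £806.25
Total: £3,382.52 + £806.25 = £4,188.77

£4,188.77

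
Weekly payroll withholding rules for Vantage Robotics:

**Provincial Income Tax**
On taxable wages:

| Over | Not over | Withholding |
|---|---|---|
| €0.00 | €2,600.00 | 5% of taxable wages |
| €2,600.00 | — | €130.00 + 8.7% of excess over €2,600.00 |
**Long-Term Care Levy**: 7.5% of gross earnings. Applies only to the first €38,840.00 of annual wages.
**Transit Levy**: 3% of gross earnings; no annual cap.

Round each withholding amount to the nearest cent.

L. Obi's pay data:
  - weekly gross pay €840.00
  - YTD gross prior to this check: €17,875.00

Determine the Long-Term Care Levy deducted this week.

Long-Term Care Levy: 7.5% × €840.00 = €63.00

€63.00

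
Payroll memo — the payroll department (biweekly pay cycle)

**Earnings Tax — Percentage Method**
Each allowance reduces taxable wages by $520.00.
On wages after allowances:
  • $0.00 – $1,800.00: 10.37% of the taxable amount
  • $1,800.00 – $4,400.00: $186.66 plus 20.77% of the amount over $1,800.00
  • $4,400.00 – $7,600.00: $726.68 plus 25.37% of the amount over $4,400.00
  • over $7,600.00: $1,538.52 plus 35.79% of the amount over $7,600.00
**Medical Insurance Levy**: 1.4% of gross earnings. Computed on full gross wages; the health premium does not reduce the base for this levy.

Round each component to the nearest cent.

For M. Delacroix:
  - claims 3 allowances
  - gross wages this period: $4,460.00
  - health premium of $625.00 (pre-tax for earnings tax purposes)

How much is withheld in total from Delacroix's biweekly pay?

$347.76

Earnings Tax: taxable = $4,460.00 − $625.00 − 3×$520.00 = $2,275.00
  $186.66 + 20.77% × ($2,275.00 − $1,800.00) = $186.66 + 20.77% × $475.00 = $285.32
Medical Insurance Levy: 1.4% × $4,460.00 = $62.44
Total: $285.32 + $62.44 = $347.76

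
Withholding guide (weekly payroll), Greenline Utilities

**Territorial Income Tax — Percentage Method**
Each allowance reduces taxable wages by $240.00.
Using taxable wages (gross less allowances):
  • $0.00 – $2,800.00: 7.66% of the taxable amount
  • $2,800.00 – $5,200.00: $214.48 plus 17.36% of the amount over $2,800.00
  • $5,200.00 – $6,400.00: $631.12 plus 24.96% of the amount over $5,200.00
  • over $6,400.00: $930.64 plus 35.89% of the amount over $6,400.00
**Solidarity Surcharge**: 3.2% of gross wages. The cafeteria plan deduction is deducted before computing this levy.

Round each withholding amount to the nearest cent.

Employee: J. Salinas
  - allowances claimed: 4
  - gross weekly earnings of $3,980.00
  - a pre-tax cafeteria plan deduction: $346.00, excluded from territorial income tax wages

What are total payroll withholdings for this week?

Territorial Income Tax: taxable = $3,980.00 − $346.00 − 4×$240.00 = $2,674.00
  7.66% × $2,674.00 = $204.83
Solidarity Surcharge: 3.2% × $3,634.00 = $116.29
Total: $204.83 + $116.29 = $321.12

$321.12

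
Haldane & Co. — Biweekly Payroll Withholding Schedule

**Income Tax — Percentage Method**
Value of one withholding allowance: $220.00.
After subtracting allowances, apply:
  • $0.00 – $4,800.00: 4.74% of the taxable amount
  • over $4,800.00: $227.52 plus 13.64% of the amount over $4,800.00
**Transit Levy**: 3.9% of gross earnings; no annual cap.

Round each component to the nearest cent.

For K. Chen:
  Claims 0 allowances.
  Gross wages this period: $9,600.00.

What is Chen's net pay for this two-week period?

$8,343.36

Income Tax: taxable = $9,600.00
  $227.52 + 13.64% × ($9,600.00 − $4,800.00) = $227.52 + 13.64% × $4,800.00 = $882.24
Transit Levy: 3.9% × $9,600.00 = $374.40
Total withheld: $882.24 + $374.40 = $1,256.64
Net pay: $9,600.00 − $1,256.64 = $8,343.36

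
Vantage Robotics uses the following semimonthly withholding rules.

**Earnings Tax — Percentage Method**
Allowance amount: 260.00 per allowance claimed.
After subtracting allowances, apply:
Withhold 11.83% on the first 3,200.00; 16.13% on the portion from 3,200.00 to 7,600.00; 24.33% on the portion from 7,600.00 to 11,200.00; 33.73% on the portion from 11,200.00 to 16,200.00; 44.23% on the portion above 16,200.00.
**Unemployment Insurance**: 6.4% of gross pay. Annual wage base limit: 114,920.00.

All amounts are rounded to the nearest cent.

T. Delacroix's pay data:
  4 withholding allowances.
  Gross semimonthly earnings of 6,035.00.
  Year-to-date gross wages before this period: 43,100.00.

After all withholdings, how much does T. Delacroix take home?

Earnings Tax: taxable = 6,035.00 − 4×260.00 = 4,995.00
  378.56 + 16.13% × (4,995.00 − 3,200.00) = 378.56 + 16.13% × 1,795.00 = 668.09
Unemployment Insurance: 6.4% × 6,035.00 = 386.24
Total withheld: 668.09 + 386.24 = 1,054.33
Net pay: 6,035.00 − 1,054.33 = 4,980.67

4,980.67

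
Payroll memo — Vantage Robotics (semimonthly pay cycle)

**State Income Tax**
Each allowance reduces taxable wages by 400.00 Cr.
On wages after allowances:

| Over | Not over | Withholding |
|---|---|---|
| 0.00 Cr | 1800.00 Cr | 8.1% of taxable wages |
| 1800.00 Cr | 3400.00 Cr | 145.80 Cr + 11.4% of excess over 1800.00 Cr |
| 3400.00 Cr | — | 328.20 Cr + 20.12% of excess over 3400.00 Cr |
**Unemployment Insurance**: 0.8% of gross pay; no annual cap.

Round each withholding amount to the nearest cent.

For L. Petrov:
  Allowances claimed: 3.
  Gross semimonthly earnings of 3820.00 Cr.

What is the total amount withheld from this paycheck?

269.84 Cr

State Income Tax: taxable = 3820.00 Cr − 3×400.00 Cr = 2620.00 Cr
  145.80 Cr + 11.4% × (2620.00 Cr − 1800.00 Cr) = 145.80 Cr + 11.4% × 820.00 Cr = 239.28 Cr
Unemployment Insurance: 0.8% × 3820.00 Cr = 30.56 Cr
Total: 239.28 Cr + 30.56 Cr = 269.84 Cr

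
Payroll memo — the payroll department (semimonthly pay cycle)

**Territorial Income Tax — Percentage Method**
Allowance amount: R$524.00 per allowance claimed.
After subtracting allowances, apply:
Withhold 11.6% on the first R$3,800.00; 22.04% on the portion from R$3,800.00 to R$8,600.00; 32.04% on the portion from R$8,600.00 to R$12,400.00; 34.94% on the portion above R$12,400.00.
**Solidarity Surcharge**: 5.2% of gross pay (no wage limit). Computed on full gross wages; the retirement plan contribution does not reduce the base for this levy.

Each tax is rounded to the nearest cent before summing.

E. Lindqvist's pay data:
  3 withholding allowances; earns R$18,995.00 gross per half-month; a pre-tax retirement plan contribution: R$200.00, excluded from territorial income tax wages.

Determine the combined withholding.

R$5,389.14

Territorial Income Tax: taxable = R$18,995.00 − R$200.00 − 3×R$524.00 = R$17,223.00
  R$2,716.24 + 34.94% × (R$17,223.00 − R$12,400.00) = R$2,716.24 + 34.94% × R$4,823.00 = R$4,401.40
Solidarity Surcharge: 5.2% × R$18,995.00 = R$987.74
Total: R$4,401.40 + R$987.74 = R$5,389.14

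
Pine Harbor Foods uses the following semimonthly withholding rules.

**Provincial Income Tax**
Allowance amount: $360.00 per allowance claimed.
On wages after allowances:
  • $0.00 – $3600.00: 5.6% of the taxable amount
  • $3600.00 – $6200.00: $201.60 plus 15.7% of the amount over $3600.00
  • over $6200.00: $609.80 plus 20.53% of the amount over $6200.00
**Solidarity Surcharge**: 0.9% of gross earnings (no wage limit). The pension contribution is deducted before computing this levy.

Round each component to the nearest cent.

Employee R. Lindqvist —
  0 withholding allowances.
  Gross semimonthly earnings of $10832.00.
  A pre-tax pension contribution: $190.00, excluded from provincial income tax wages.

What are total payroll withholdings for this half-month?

$1617.52

Provincial Income Tax: taxable = $10832.00 − $190.00 = $10642.00
  $609.80 + 20.53% × ($10642.00 − $6200.00) = $609.80 + 20.53% × $4442.00 = $1521.74
Solidarity Surcharge: 0.9% × $10642.00 = $95.78
Total: $1521.74 + $95.78 = $1617.52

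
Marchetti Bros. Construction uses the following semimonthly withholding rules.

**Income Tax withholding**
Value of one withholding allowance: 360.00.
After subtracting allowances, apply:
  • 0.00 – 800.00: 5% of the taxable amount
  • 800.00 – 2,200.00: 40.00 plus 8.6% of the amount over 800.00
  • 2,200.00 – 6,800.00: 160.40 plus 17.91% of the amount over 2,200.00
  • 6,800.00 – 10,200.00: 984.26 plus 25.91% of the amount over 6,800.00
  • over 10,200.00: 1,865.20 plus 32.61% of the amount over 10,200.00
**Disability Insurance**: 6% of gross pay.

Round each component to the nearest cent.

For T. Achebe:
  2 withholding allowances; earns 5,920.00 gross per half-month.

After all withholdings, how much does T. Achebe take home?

Income Tax: taxable = 5,920.00 − 2×360.00 = 5,200.00
  160.40 + 17.91% × (5,200.00 − 2,200.00) = 160.40 + 17.91% × 3,000.00 = 697.70
Disability Insurance: 6% × 5,920.00 = 355.20
Total withheld: 697.70 + 355.20 = 1,052.90
Net pay: 5,920.00 − 1,052.90 = 4,867.10

4,867.10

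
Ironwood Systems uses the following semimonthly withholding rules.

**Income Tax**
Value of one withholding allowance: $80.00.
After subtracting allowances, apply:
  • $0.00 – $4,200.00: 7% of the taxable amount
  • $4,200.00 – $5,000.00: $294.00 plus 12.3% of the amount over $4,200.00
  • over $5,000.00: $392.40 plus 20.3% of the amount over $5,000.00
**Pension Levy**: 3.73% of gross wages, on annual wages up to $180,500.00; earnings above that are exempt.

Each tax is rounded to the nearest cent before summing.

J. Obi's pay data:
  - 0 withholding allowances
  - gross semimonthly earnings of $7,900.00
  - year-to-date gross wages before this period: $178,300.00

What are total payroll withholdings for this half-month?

$1,063.16

Income Tax: taxable = $7,900.00
  $392.40 + 20.3% × ($7,900.00 − $5,000.00) = $392.40 + 20.3% × $2,900.00 = $981.10
Pension Levy: cap $180,500.00 − YTD $178,300.00 = $2,200.00 subject; 3.73% × $2,200.00 = $82.06
Total: $981.10 + $82.06 = $1,063.16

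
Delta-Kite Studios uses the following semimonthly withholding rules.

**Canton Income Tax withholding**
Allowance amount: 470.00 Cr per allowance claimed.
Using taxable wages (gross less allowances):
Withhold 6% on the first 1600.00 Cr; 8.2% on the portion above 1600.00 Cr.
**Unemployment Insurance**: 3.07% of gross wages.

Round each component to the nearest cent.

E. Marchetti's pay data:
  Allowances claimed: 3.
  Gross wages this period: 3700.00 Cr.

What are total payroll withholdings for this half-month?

Canton Income Tax: taxable = 3700.00 Cr − 3×470.00 Cr = 2290.00 Cr
  96.00 Cr + 8.2% × (2290.00 Cr − 1600.00 Cr) = 96.00 Cr + 8.2% × 690.00 Cr = 152.58 Cr
Unemployment Insurance: 3.07% × 3700.00 Cr = 113.59 Cr
Total: 152.58 Cr + 113.59 Cr = 266.17 Cr

266.17 Cr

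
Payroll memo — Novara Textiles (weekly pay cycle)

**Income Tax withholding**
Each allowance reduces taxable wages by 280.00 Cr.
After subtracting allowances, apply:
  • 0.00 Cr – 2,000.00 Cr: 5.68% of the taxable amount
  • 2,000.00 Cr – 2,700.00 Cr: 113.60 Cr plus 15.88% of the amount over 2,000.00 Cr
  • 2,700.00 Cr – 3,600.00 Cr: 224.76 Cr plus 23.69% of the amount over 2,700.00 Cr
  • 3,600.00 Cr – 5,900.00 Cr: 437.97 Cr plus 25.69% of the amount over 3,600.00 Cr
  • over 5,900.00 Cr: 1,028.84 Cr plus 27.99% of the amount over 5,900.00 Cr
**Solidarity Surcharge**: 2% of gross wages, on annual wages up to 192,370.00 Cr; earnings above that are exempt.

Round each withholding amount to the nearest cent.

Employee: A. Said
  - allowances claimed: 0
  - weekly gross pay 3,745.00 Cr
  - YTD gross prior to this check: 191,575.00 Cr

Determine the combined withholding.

Income Tax: taxable = 3,745.00 Cr
  437.97 Cr + 25.69% × (3,745.00 Cr − 3,600.00 Cr) = 437.97 Cr + 25.69% × 145.00 Cr = 475.22 Cr
Solidarity Surcharge: cap 192,370.00 Cr − YTD 191,575.00 Cr = 795.00 Cr subject; 2% × 795.00 Cr = 15.90 Cr
Total: 475.22 Cr + 15.90 Cr = 491.12 Cr

491.12 Cr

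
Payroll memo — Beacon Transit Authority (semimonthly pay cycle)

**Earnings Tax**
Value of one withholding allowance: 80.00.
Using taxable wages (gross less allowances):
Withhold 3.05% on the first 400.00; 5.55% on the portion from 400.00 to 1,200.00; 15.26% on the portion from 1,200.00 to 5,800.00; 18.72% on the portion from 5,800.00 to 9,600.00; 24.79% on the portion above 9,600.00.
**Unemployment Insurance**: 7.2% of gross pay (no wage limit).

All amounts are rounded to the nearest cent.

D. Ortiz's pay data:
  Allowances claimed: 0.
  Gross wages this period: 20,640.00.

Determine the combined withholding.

Earnings Tax: taxable = 20,640.00
  1,469.92 + 24.79% × (20,640.00 − 9,600.00) = 1,469.92 + 24.79% × 11,040.00 = 4,206.74
Unemployment Insurance: 7.2% × 20,640.00 = 1,486.08
Total: 4,206.74 + 1,486.08 = 5,692.82

5,692.82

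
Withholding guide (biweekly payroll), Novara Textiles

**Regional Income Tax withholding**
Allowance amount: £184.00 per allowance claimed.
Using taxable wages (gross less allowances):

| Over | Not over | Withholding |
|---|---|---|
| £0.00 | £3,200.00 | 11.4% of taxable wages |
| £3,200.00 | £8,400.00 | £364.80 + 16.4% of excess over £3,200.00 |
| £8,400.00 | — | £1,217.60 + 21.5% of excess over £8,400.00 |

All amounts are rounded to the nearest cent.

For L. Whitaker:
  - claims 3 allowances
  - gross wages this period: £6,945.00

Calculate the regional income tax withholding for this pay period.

£888.45

Regional Income Tax: taxable = £6,945.00 − 3×£184.00 = £6,393.00
  £364.80 + 16.4% × (£6,393.00 − £3,200.00) = £364.80 + 16.4% × £3,193.00 = £888.45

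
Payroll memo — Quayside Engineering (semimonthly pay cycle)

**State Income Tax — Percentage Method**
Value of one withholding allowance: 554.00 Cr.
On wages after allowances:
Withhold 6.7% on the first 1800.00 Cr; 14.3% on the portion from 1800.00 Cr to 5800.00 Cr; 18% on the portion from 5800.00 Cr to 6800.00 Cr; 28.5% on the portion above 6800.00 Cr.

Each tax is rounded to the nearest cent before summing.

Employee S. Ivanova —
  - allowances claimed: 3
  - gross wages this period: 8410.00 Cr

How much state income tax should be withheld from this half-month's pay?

State Income Tax: taxable = 8410.00 Cr − 3×554.00 Cr = 6748.00 Cr
  692.60 Cr + 18% × (6748.00 Cr − 5800.00 Cr) = 692.60 Cr + 18% × 948.00 Cr = 863.24 Cr

863.24 Cr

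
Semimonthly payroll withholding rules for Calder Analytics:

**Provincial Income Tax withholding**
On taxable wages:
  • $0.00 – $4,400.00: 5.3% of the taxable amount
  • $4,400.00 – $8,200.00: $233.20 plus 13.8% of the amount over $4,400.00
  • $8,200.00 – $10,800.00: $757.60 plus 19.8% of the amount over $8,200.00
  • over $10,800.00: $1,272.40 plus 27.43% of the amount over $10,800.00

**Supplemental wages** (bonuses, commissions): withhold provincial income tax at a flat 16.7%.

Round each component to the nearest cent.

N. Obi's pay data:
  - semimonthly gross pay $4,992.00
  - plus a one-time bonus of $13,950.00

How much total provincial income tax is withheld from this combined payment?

$2,644.55

Provincial Income Tax: taxable = $4,992.00
  $233.20 + 13.8% × ($4,992.00 − $4,400.00) = $233.20 + 13.8% × $592.00 = $314.90
Supplemental (16.7% flat on bonus): 16.7% × $13,950.00 = $2,329.65
Total provincial income tax: $314.90 + $2,329.65 = $2,644.55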